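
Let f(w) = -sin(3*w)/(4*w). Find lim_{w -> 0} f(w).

Substitution gives 0/0.
Write it as (3/(-4))·sin(3w)/(3w); since sin(u)/u → 1, the limit is -3/4.

-3/4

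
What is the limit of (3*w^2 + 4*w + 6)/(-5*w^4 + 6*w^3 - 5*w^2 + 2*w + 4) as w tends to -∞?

0

The denominator has degree 4 and the numerator degree 2. Dividing numerator and denominator by w^4 sends every term to 0 except the leading denominator term, so the limit is 0.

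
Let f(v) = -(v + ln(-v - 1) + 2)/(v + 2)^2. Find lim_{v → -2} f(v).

Direct substitution gives 0/0.
Apply L'Hôpital: lim (1 - 1/(-v - 1))/(-2*v - 4), still 0/0.
After 2 applications of L'Hôpital's rule the quotient is (-1/(-v - 1)^2)/(-2); substituting v = -2 gives 1/2.

1/2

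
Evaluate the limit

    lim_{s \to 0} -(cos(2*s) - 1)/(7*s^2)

2/7

Direct substitution gives 0/0.
Apply L'Hôpital: lim (-2*sin(2*s))/(-14*s), still 0/0.
After 2 applications of L'Hôpital's rule the quotient is (-4*cos(2*s))/(-14); substituting s = 0 gives 2/7.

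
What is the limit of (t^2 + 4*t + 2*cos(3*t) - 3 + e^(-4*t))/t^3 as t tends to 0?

-32/3

Substitution gives 0/0 (the numerator vanishes to order 3).
Expand each term to order t^3: the coefficient of t^3 in e^(-4t) is -32/3 and in 2·cos(3t) is 0.
Lower-order terms cancel with the polynomial part, so the numerator is (-32/3)·t^3 + o(t^3), and the limit is (-32/3)/(1) = -32/3.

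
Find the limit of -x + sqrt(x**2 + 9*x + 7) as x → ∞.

An ∞ − ∞ form. Rationalising with the conjugate, the difference becomes (9x + 7) / (√(x^2 + 9*x + 7) + x).
For large x the denominator behaves like 2·x, so the quotient tends to 9/2 = 9/2.

9/2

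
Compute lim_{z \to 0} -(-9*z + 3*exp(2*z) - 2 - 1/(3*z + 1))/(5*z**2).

3/5

Substitution gives 0/0 (the numerator vanishes to order 2).
Expand each term to order z^2: the coefficient of z^2 in −1/(1 + 3z) is -9 and in 3·e^(2z) is 6.
Lower-order terms cancel with the polynomial part, so the numerator is (-3)·z^2 + o(z^2), and the limit is (-3)/(-5) = 3/5.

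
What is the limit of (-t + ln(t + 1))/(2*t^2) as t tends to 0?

-1/4

Direct substitution gives 0/0.
Apply L'Hôpital: lim (-1 + 1/(t + 1))/(4*t), still 0/0.
After 2 applications of L'Hôpital's rule the quotient is (-1/(t + 1)^2)/(4); substituting t = 0 gives -1/4.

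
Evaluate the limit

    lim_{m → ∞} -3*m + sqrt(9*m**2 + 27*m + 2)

An ∞ − ∞ form. Rationalising with the conjugate, the difference becomes (27m + 2) / (√(9*m^2 + 27*m + 2) + 3m).
For large m the denominator behaves like 2·3m, so the quotient tends to 27/6 = 9/2.

9/2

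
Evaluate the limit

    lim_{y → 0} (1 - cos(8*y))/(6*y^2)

Substitution gives 0/0.
Use (1 − cos u)/u² → 1/2 with u = 8y: the limit is 8²/(2·6) = 16/3.

16/3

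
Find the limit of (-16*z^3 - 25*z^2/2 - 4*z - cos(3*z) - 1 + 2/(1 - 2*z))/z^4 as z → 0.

Substitution gives 0/0 (the numerator vanishes to order 4).
Expand each term to order z^4: the coefficient of z^4 in −cos(3z) is -27/8 and in 2·1/(1 - 2z) is 32.
Lower-order terms cancel with the polynomial part, so the numerator is (229/8)·z^4 + o(z^4), and the limit is (229/8)/(1) = 229/8.

229/8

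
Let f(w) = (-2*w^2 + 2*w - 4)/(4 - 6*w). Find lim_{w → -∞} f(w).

-∞

The numerator has higher degree (2 > 1); the quotient behaves like (-2/(-6))·w^1 for large |w|.
As w → −∞ this diverges to -∞.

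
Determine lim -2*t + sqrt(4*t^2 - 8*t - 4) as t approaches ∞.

-2

This has the form ∞ − ∞. Multiply and divide by the conjugate √(4*t^2 - 8*t - 4) + 2t.
That gives (-8t - 4) / (√(4*t^2 - 8*t - 4) + 2t).
Divide numerator and denominator by t: the limit is -8/(2·2) = -2.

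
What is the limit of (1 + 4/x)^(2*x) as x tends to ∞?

Write it as [(1 + 4/x)^x]^(2) · (1 + 4/x)^(0). The bracketed term tends to e^(4) and the second factor to 1, so the limit is e^(8).

e^(8)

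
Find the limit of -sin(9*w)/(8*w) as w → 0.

Substitution gives 0/0.
Write it as (9/(-8))·sin(9w)/(9w); since sin(u)/u → 1, the limit is -9/8.

-9/8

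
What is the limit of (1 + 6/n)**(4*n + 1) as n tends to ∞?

Write it as [(1 + 6/n)^n]^(4) · (1 + 6/n)^(1). The bracketed term tends to e^(6) and the second factor to 1, so the limit is e^(24).

e^(24)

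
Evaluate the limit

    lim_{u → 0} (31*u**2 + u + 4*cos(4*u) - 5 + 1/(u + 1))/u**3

Substitution gives 0/0; apply L'Hôpital's rule 3 times.
After differentiating numerator and denominator 3 times the quotient is (256*sin(4*u) - 6/(u + 1)^4)/(6); at u = 0 this is -1.

-1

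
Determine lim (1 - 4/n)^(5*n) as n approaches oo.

Write it as [(1 - 4/n)^n]^(5) · (1 - 4/n)^(0). The bracketed term tends to e^(-4) and the second factor to 1, so the limit is e^(-20).

e^(-20)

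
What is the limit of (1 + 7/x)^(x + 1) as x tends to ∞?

The base → 1 and the exponent → ∞: a 1^∞ form.
Take logarithms: (x + 1)·ln(1 + 7/x). Since ln(1+u) ~ u for small u, this behaves like (x)·(7/x) → 7.
So the limit is e^(7).

e^(7)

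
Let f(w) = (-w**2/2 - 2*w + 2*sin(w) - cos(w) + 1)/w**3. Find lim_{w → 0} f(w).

-1/3

Substitution gives 0/0; apply L'Hôpital's rule 3 times.
After differentiating numerator and denominator 3 times the quotient is (-sin(w) - 2*cos(w))/(6); at w = 0 this is -1/3.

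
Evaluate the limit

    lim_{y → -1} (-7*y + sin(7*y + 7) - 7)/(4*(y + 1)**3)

-343/24

Direct substitution gives 0/0.
Apply L'Hôpital: lim (7*cos(7*y + 7) - 7)/(12*(y + 1)^2), still 0/0.
Apply L'Hôpital: lim (-49*sin(7*y + 7))/(24*y + 24), still 0/0.
After 3 applications of L'Hôpital's rule the quotient is (-343*cos(7*y + 7))/(24); substituting y = -1 gives -343/24.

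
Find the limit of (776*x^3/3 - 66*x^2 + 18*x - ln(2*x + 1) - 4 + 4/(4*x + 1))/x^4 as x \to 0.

1028

Substitution gives 0/0; apply L'Hôpital's rule 4 times.
After differentiating numerator and denominator 4 times the quotient is (24576/(4*x + 1)^5 + 96/(2*x + 1)^4)/(24); at x = 0 this is 1028.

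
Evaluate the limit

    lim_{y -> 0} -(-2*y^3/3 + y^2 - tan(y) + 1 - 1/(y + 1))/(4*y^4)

1/4

Substitution gives 0/0; apply L'Hôpital's rule 4 times.
After differentiating numerator and denominator 4 times the quotient is (8*tan(y)/cos(y)^2 - 24*tan(y)/cos(y)^4 - 24/(y + 1)^5)/(-96); at y = 0 this is 1/4.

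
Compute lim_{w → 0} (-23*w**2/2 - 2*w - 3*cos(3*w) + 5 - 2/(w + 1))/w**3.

2

Substitution gives 0/0 (the numerator vanishes to order 3).
Expand each term to order w^3: the coefficient of w^3 in -2·1/(1 + w) is 2 and in -3·cos(3w) is 0.
Lower-order terms cancel with the polynomial part, so the numerator is (2)·w^3 + o(w^3), and the limit is (2)/(1) = 2.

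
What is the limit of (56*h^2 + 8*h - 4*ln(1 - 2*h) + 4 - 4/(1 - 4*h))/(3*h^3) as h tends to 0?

Substitution gives 0/0 (the numerator vanishes to order 3).
Expand each term to order h^3: the coefficient of h^3 in -4·1/(1 - 4h) is -256 and in -4·ln(1 - 2h) is 32/3.
Lower-order terms cancel with the polynomial part, so the numerator is (-736/3)·h^3 + o(h^3), and the limit is (-736/3)/(3) = -736/9.

-736/9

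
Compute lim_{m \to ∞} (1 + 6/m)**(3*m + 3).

Write it as [(1 + 6/m)^m]^(3) · (1 + 6/m)^(3). The bracketed term tends to e^(6) and the second factor to 1, so the limit is e^(18).

e^(18)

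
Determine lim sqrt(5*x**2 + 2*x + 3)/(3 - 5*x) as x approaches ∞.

-√(5)/5

For large |x|, √(5*x^2 + 2*x + 3) ≈ √5·|x| and the denominator ≈ -5x.
Since x → +∞, |x| = x, giving √5/(-5) = -√(5)/5.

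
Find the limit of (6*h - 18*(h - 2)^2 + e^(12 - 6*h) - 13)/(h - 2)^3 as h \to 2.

-36

Direct substitution gives 0/0.
Apply L'Hôpital: lim (-36*h - 6*e^(12 - 6*h) + 78)/(3*(h - 2)^2), still 0/0.
Apply L'Hôpital: lim (36*e^(12 - 6*h) - 36)/(6*h - 12), still 0/0.
After 3 applications of L'Hôpital's rule the quotient is (-216*e^(12 - 6*h))/(6); substituting h = 2 gives -36.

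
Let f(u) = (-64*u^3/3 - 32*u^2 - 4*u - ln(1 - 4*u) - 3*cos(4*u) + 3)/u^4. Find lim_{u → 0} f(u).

32

Substitution gives 0/0; apply L'Hôpital's rule 4 times.
After differentiating numerator and denominator 4 times the quotient is (-768*cos(4*u) + 1536/(4*u - 1)^4)/(24); at u = 0 this is 32.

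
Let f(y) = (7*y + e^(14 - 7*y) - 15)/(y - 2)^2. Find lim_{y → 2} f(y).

Direct substitution gives 0/0.
Apply L'Hôpital: lim (7 - 7*e^(14 - 7*y))/(2*y - 4), still 0/0.
After 2 applications of L'Hôpital's rule the quotient is (49*e^(14 - 7*y))/(2); substituting y = 2 gives 49/2.

49/2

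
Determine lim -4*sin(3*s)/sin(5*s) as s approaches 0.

Substitution gives 0/0.
Divide numerator and denominator by s: sin(3s)/s → 3 and sin(5s)/s → 5, so the limit is -4·3/5 = -12/5.

-12/5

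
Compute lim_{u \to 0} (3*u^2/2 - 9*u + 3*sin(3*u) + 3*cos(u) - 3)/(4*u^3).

-27/8

Substitution gives 0/0; apply L'Hôpital's rule 3 times.
After differentiating numerator and denominator 3 times the quotient is (3*sin(u) - 81*cos(3*u))/(24); at u = 0 this is -27/8.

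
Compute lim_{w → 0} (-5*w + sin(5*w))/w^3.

Direct substitution gives 0/0.
Apply L'Hôpital: lim (5*cos(5*w) - 5)/(3*w^2), still 0/0.
Apply L'Hôpital: lim (-25*sin(5*w))/(6*w), still 0/0.
After 3 applications of L'Hôpital's rule the quotient is (-125*cos(5*w))/(6); substituting w = 0 gives -125/6.

-125/6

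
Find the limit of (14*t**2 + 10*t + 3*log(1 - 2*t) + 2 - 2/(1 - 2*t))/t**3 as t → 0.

-24

Substitution gives 0/0; apply L'Hôpital's rule 3 times.
After differentiating numerator and denominator 3 times the quotient is (48*(2*t - 3)/(2*t - 1)^4)/(6); at t = 0 this is -24.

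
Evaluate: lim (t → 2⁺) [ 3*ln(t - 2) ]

As t → 2⁺, t - 2 → 0⁺ and ln(t - 2) → −∞.
Multiplying by 3 gives -∞.

-∞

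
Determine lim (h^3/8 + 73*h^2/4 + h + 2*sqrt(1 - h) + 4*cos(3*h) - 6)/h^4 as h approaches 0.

859/64

Substitution gives 0/0; apply L'Hôpital's rule 4 times.
After differentiating numerator and denominator 4 times the quotient is (324*cos(3*h) - 15/(8*(1 - h)^(7/2)))/(24); at h = 0 this is 859/64.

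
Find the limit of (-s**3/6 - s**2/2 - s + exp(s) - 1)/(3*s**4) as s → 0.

1/72

Direct substitution gives 0/0.
Apply L'Hôpital: lim (-s^2/2 - s + e^(s) - 1)/(12*s^3), still 0/0.
Apply L'Hôpital: lim (-s + e^(s) - 1)/(36*s^2), still 0/0.
Apply L'Hôpital: lim (e^(s) - 1)/(72*s), still 0/0.
After 4 applications of L'Hôpital's rule the quotient is (e^(s))/(72); substituting s = 0 gives 1/72.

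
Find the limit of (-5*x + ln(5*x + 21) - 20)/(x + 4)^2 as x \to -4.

-25/2

Direct substitution gives 0/0.
Apply L'Hôpital: lim (-5 + 5/(5*x + 21))/(2*x + 8), still 0/0.
After 2 applications of L'Hôpital's rule the quotient is (-25/(5*x + 21)^2)/(2); substituting x = -4 gives -25/2.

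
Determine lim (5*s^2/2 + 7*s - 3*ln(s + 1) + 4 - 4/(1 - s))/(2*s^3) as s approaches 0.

-5/2

Substitution gives 0/0 (the numerator vanishes to order 3).
Expand each term to order s^3: the coefficient of s^3 in -4·1/(1 - s) is -4 and in -3·ln(1 + s) is -1.
Lower-order terms cancel with the polynomial part, so the numerator is (-5)·s^3 + o(s^3), and the limit is (-5)/(2) = -5/2.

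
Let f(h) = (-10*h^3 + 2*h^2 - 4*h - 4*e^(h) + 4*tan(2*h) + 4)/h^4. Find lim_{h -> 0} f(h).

-1/6

Substitution gives 0/0; apply L'Hôpital's rule 4 times.
After differentiating numerator and denominator 4 times the quotient is (-4*e^(h) + 1536*tan(2*h)^5 + 2560*tan(2*h)^3 + 1024*tan(2*h))/(24); at h = 0 this is -1/6.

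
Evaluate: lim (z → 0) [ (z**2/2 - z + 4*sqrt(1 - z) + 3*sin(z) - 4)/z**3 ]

Substitution gives 0/0 (the numerator vanishes to order 3).
Expand each term to order z^3: the coefficient of z^3 in 4·√(1 - z) is -1/4 and in 3·sin(z) is -1/2.
Lower-order terms cancel with the polynomial part, so the numerator is (-3/4)·z^3 + o(z^3), and the limit is (-3/4)/(1) = -3/4.

-3/4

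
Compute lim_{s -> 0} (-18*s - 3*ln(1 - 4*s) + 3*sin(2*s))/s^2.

24

Substitution gives 0/0 (the numerator vanishes to order 2).
Expand each term to order s^2: the coefficient of s^2 in 3·sin(2s) is 0 and in -3·ln(1 - 4s) is 24.
Lower-order terms cancel with the polynomial part, so the numerator is (24)·s^2 + o(s^2), and the limit is (24)/(1) = 24.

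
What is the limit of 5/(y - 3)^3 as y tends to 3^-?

-∞

As y → 3⁻, (y - 3) → 0⁻, so (y - 3)^3 → 0⁻ and 5/(y - 3)^3 → -∞.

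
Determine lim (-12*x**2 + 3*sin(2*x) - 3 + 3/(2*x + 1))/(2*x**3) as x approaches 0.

-14

Substitution gives 0/0; apply L'Hôpital's rule 3 times.
After differentiating numerator and denominator 3 times the quotient is (-24*cos(2*x) - 144/(2*x + 1)^4)/(12); at x = 0 this is -14.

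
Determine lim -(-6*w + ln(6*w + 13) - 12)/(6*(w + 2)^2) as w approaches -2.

Direct substitution gives 0/0.
Apply L'Hôpital: lim (-6 + 6/(6*w + 13))/(-12*w - 24), still 0/0.
After 2 applications of L'Hôpital's rule the quotient is (-36/(6*w + 13)^2)/(-12); substituting w = -2 gives 3.

3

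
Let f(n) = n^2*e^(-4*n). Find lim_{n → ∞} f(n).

0

Write as n^2/e^{4n}, an ∞/∞ form.
Exponential growth dominates any polynomial, so repeated L'Hôpital (or the standard result) gives 0.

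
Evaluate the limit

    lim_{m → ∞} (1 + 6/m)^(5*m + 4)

e^(30)

Write it as [(1 + 6/m)^m]^(5) · (1 + 6/m)^(4). The bracketed term tends to e^(6) and the second factor to 1, so the limit is e^(30).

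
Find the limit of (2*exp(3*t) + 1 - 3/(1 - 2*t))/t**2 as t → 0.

Substitution gives 0/0 (the numerator vanishes to order 2).
Expand each term to order t^2: the coefficient of t^2 in 2·e^(3t) is 9 and in -3·1/(1 - 2t) is -12.
Lower-order terms cancel with the polynomial part, so the numerator is (-3)·t^2 + o(t^2), and the limit is (-3)/(1) = -3.

-3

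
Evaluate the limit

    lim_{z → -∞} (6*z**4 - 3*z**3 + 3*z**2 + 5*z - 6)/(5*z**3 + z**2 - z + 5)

The numerator has higher degree (4 > 3); the quotient behaves like (6/(5))·z^1 for large |z|.
As z → −∞ this diverges to -∞.

-∞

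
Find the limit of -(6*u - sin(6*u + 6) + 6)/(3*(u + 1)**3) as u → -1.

-12

Direct substitution gives 0/0.
Apply L'Hôpital: lim (6 - 6*cos(6*u + 6))/(-9*(u + 1)^2), still 0/0.
Apply L'Hôpital: lim (36*sin(6*u + 6))/(-18*u - 18), still 0/0.
After 3 applications of L'Hôpital's rule the quotient is (216*cos(6*u + 6))/(-18); substituting u = -1 gives -12.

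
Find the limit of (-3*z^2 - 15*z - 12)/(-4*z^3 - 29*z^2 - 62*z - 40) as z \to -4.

-9/22

At z = -4 both the top and bottom vanish — a removable singularity. Factoring out (z + 4) from each leaves (-3*z - 3)/(-4*z^2 - 13*z - 10), which at z = -4 equals -9/22.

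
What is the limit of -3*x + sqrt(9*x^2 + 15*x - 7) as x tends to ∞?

This has the form ∞ − ∞. Multiply and divide by the conjugate √(9*x^2 + 15*x - 7) + 3x.
That gives (15x - 7) / (√(9*x^2 + 15*x - 7) + 3x).
Divide numerator and denominator by x: the limit is 15/(2·3) = 5/2.

5/2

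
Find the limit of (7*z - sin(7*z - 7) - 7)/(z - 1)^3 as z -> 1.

343/6

Direct substitution gives 0/0.
Apply L'Hôpital: lim (7 - 7*cos(7*z - 7))/(3*(z - 1)^2), still 0/0.
Apply L'Hôpital: lim (49*sin(7*z - 7))/(6*z - 6), still 0/0.
After 3 applications of L'Hôpital's rule the quotient is (343*cos(7*z - 7))/(6); substituting z = 1 gives 343/6.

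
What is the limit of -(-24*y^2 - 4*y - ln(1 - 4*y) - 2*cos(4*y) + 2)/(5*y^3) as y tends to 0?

-64/15

Substitution gives 0/0; apply L'Hôpital's rule 3 times.
After differentiating numerator and denominator 3 times the quotient is (-128*sin(4*y) - 128/(4*y - 1)^3)/(-30); at y = 0 this is -64/15.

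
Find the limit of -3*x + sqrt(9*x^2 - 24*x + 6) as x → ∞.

An ∞ − ∞ form. Rationalising with the conjugate, the difference becomes (-24x + 6) / (√(9*x^2 - 24*x + 6) + 3x).
For large x the denominator behaves like 2·3x, so the quotient tends to -24/6 = -4.

-4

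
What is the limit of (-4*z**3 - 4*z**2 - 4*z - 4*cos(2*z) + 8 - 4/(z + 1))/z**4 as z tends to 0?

-20/3

Substitution gives 0/0; apply L'Hôpital's rule 4 times.
After differentiating numerator and denominator 4 times the quotient is (-64*cos(2*z) - 96/(z + 1)^5)/(24); at z = 0 this is -20/3.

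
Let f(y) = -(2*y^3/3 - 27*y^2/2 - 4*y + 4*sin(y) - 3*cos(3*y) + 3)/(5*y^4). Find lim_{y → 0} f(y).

Substitution gives 0/0 (the numerator vanishes to order 4).
Expand each term to order y^4: the coefficient of y^4 in 4·sin(y) is 0 and in -3·cos(3y) is -81/8.
Lower-order terms cancel with the polynomial part, so the numerator is (-81/8)·y^4 + o(y^4), and the limit is (-81/8)/(-5) = 81/40.

81/40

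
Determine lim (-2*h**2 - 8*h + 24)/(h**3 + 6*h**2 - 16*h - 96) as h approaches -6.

Direct substitution gives 0/0, so factor. Both numerator and denominator have (h + 6) as a factor.
After cancelling, the expression reduces to (4 - 2*h)/(h^2 - 16).
Substituting h = -6 gives 4/5.

4/5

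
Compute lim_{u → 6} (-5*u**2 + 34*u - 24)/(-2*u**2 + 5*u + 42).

Direct substitution gives 0/0, so factor. Both numerator and denominator have (u - 6) as a factor.
After cancelling, the expression reduces to (4 - 5*u)/(-2*u - 7).
Substituting u = 6 gives 26/19.

26/19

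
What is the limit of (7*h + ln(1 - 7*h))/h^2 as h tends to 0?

Direct substitution gives 0/0.
Apply L'Hôpital: lim (7 - 7/(1 - 7*h))/(2*h), still 0/0.
After 2 applications of L'Hôpital's rule the quotient is (-49/(1 - 7*h)^2)/(2); substituting h = 0 gives -49/2.

-49/2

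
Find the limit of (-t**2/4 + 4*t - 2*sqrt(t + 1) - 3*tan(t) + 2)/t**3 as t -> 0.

Substitution gives 0/0 (the numerator vanishes to order 3).
Expand each term to order t^3: the coefficient of t^3 in -3·tan(t) is -1 and in -2·√(1 + t) is -1/8.
Lower-order terms cancel with the polynomial part, so the numerator is (-9/8)·t^3 + o(t^3), and the limit is (-9/8)/(1) = -9/8.

-9/8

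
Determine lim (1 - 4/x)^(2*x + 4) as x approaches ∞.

e^(-8)

Write it as [(1 - 4/x)^x]^(2) · (1 - 4/x)^(4). The bracketed term tends to e^(-4) and the second factor to 1, so the limit is e^(-8).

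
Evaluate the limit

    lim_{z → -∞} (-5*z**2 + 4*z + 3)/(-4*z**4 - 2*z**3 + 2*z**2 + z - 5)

0

The denominator has degree 4 and the numerator degree 2. Dividing numerator and denominator by z^4 sends every term to 0 except the leading denominator term, so the limit is 0.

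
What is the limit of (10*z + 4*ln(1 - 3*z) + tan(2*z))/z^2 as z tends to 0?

Substitution gives 0/0 (the numerator vanishes to order 2).
Expand each term to order z^2: the coefficient of z^2 in 4·ln(1 - 3z) is -18 and in tan(2z) is 0.
Lower-order terms cancel with the polynomial part, so the numerator is (-18)·z^2 + o(z^2), and the limit is (-18)/(1) = -18.

-18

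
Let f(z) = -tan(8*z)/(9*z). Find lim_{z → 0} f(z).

-8/9

Substitution gives 0/0.
Since tan(u)/u → 1 as u → 0, tan(8z)/(8z) → 1 and the limit is 8/(-9) = -8/9.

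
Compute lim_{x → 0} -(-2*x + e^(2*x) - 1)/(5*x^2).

Direct substitution gives 0/0.
Apply L'Hôpital: lim (2*e^(2*x) - 2)/(-10*x), still 0/0.
After 2 applications of L'Hôpital's rule the quotient is (4*e^(2*x))/(-10); substituting x = 0 gives -2/5.

-2/5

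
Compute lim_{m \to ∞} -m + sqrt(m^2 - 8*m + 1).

This has the form ∞ − ∞. Multiply and divide by the conjugate √(m^2 - 8*m + 1) + m.
That gives (-8m + 1) / (√(m^2 - 8*m + 1) + m).
Divide numerator and denominator by m: the limit is -8/(2·1) = -4.

-4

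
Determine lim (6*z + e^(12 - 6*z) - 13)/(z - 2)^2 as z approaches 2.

Direct substitution gives 0/0.
Apply L'Hôpital: lim (6 - 6*e^(12 - 6*z))/(2*z - 4), still 0/0.
After 2 applications of L'Hôpital's rule the quotient is (36*e^(12 - 6*z))/(2); substituting z = 2 gives 18.

18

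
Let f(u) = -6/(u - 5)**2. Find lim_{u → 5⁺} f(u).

-∞

As u → 5⁺, (u - 5) → 0⁺, so (u - 5)^2 → 0⁺ and -6/(u - 5)^2 → -∞.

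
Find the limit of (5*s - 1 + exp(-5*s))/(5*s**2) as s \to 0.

5/2

Direct substitution gives 0/0.
Apply L'Hôpital: lim (5 - 5*e^(-5*s))/(10*s), still 0/0.
After 2 applications of L'Hôpital's rule the quotient is (25*e^(-5*s))/(10); substituting s = 0 gives 5/2.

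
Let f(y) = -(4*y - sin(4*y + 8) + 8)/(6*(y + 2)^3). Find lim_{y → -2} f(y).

Direct substitution gives 0/0.
Apply L'Hôpital: lim (4 - 4*cos(4*y + 8))/(-18*(y + 2)^2), still 0/0.
Apply L'Hôpital: lim (16*sin(4*y + 8))/(-36*y - 72), still 0/0.
After 3 applications of L'Hôpital's rule the quotient is (64*cos(4*y + 8))/(-36); substituting y = -2 gives -16/9.

-16/9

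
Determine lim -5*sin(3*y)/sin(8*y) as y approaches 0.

-15/8

Substitution gives 0/0.
Divide numerator and denominator by y: sin(3y)/y → 3 and sin(8y)/y → 8, so the limit is -5·3/8 = -15/8.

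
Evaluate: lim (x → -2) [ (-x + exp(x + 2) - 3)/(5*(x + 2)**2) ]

1/10

Direct substitution gives 0/0.
Apply L'Hôpital: lim (e^(x + 2) - 1)/(10*x + 20), still 0/0.
After 2 applications of L'Hôpital's rule the quotient is (e^(x + 2))/(10); substituting x = -2 gives 1/10.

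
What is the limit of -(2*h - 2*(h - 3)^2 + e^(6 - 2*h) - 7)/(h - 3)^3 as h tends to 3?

4/3

Direct substitution gives 0/0.
Apply L'Hôpital: lim (-4*h - 2*e^(6 - 2*h) + 14)/(-3*(h - 3)^2), still 0/0.
Apply L'Hôpital: lim (4*e^(6 - 2*h) - 4)/(18 - 6*h), still 0/0.
After 3 applications of L'Hôpital's rule the quotient is (-8*e^(6 - 2*h))/(-6); substituting h = 3 gives 4/3.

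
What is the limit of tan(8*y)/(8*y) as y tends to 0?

Substitution gives 0/0.
Since tan(u)/u → 1 as u → 0, tan(8y)/(8y) → 1 and the limit is 8/8 = 1.

1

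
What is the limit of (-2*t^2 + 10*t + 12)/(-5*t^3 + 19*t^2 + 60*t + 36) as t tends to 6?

1/18

At t = 6 both the top and bottom vanish — a removable singularity. Factoring out (t - 6) from each leaves (-2*t - 2)/(-5*t^2 - 11*t - 6), which at t = 6 equals 1/18.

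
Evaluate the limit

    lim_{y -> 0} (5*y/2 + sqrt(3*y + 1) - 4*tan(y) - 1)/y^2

Substitution gives 0/0; apply L'Hôpital's rule 2 times.
After differentiating numerator and denominator 2 times the quotient is (-8*tan(y)/cos(y)^2 - 9/(4*(3*y + 1)^(3/2)))/(2); at y = 0 this is -9/8.

-9/8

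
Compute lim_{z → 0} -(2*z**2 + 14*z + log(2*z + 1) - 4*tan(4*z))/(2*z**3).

Substitution gives 0/0; apply L'Hôpital's rule 3 times.
After differentiating numerator and denominator 3 times the quotient is (-1024*tan(4*z)^2/cos(4*z)^2 - 512/cos(4*z)^4 + 16/(2*z + 1)^3)/(-12); at z = 0 this is 124/3.

124/3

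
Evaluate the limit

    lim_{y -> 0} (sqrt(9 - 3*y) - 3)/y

-1/2

A 0/0 form; rationalise with √(9 - 3y) + √9. This collapses the numerator to -3y, leaving -3/(√(9 - 3y) + √9) → -3/(2√9) = -1/2.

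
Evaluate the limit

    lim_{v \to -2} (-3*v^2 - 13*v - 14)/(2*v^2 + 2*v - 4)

1/6

At v = -2 both the top and bottom vanish — a removable singularity. Factoring out (v + 2) from each leaves (-3*v - 7)/(2*v - 2), which at v = -2 equals 1/6.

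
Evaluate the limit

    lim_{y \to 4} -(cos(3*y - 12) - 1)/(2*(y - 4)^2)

Direct substitution gives 0/0.
Apply L'Hôpital: lim (-3*sin(3*y - 12))/(16 - 4*y), still 0/0.
After 2 applications of L'Hôpital's rule the quotient is (-9*cos(3*y - 12))/(-4); substituting y = 4 gives 9/4.

9/4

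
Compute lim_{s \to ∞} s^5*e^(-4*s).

0

Write as s^5/e^{4s}, an ∞/∞ form.
Exponential growth dominates any polynomial, so repeated L'Hôpital (or the standard result) gives 0.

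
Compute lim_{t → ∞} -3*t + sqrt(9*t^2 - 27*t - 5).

-9/2

An ∞ − ∞ form. Rationalising with the conjugate, the difference becomes (-27t - 5) / (√(9*t^2 - 27*t - 5) + 3t).
For large t the denominator behaves like 2·3t, so the quotient tends to -27/6 = -9/2.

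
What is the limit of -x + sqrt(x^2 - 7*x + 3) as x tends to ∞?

-7/2

This has the form ∞ − ∞. Multiply and divide by the conjugate √(x^2 - 7*x + 3) + x.
That gives (-7x + 3) / (√(x^2 - 7*x + 3) + x).
Divide numerator and denominator by x: the limit is -7/(2·1) = -7/2.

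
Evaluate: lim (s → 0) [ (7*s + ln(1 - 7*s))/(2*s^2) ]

Direct substitution gives 0/0.
Apply L'Hôpital: lim (7 - 7/(1 - 7*s))/(4*s), still 0/0.
After 2 applications of L'Hôpital's rule the quotient is (-49/(1 - 7*s)^2)/(4); substituting s = 0 gives -49/4.

-49/4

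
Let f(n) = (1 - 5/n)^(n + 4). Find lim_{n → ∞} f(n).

e^(-5)

Write it as [(1 - 5/n)^n]^(1) · (1 - 5/n)^(4). The bracketed term tends to e^(-5) and the second factor to 1, so the limit is e^(-5).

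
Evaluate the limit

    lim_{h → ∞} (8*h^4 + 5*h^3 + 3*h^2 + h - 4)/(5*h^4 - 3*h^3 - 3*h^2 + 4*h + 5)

8/5

Numerator and denominator both have degree 4.
Dividing every term by h^4, all lower-order terms vanish and the limit is the ratio of leading coefficients, 8/(5) = 8/5.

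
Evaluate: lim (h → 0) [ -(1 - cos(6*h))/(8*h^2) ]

-9/4

Substitution gives 0/0.
Use (1 − cos u)/u² → 1/2 with u = 6h: the limit is 6²/(2·(-8)) = -9/4.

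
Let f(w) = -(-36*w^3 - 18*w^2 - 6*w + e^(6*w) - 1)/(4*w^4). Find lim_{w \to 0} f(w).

-27/2

Direct substitution gives 0/0.
Apply L'Hôpital: lim (-108*w^2 - 36*w + 6*e^(6*w) - 6)/(-16*w^3), still 0/0.
Apply L'Hôpital: lim (-216*w + 36*e^(6*w) - 36)/(-48*w^2), still 0/0.
Apply L'Hôpital: lim (216*e^(6*w) - 216)/(-96*w), still 0/0.
After 4 applications of L'Hôpital's rule the quotient is (1296*e^(6*w))/(-96); substituting w = 0 gives -27/2.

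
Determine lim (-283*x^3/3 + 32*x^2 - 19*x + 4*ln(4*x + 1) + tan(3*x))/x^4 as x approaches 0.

Substitution gives 0/0 (the numerator vanishes to order 4).
Expand each term to order x^4: the coefficient of x^4 in tan(3x) is 0 and in 4·ln(1 + 4x) is -256.
Lower-order terms cancel with the polynomial part, so the numerator is (-256)·x^4 + o(x^4), and the limit is (-256)/(1) = -256.

-256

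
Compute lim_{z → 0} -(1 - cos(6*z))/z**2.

Substitution gives 0/0.
Use (1 − cos u)/u² → 1/2 with u = 6z: the limit is 6²/(2·(-1)) = -18.

-18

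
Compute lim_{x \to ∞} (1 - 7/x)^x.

The base → 1 and the exponent → ∞: a 1^∞ form.
Take logarithms: (x)·ln(1 - 7/x). Since ln(1+u) ~ u for small u, this behaves like (x)·(-7/x) → -7.
So the limit is e^(-7).

e^(-7)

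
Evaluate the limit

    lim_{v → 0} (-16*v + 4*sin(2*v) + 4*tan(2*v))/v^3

Substitution gives 0/0 (the numerator vanishes to order 3).
Expand each term to order v^3: the coefficient of v^3 in 4·sin(2v) is -16/3 and in 4·tan(2v) is 32/3.
Lower-order terms cancel with the polynomial part, so the numerator is (16/3)·v^3 + o(v^3), and the limit is (16/3)/(1) = 16/3.

16/3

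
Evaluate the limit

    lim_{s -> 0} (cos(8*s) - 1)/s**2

Direct substitution gives 0/0.
Apply L'Hôpital: lim (-8*sin(8*s))/(2*s), still 0/0.
After 2 applications of L'Hôpital's rule the quotient is (-64*cos(8*s))/(2); substituting s = 0 gives -32.

-32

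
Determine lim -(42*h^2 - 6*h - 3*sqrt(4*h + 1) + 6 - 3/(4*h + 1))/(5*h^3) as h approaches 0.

Substitution gives 0/0; apply L'Hôpital's rule 3 times.
After differentiating numerator and denominator 3 times the quotient is (1152/(4*h + 1)^4 - 72/(4*h + 1)^(5/2))/(-30); at h = 0 this is -36.

-36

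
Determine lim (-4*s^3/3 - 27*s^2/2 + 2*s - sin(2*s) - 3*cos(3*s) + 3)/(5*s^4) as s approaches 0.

-81/40

Substitution gives 0/0 (the numerator vanishes to order 4).
Expand each term to order s^4: the coefficient of s^4 in -3·cos(3s) is -81/8 and in −sin(2s) is 0.
Lower-order terms cancel with the polynomial part, so the numerator is (-81/8)·s^4 + o(s^4), and the limit is (-81/8)/(5) = -81/40.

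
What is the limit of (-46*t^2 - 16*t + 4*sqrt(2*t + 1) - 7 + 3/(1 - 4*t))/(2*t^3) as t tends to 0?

Substitution gives 0/0 (the numerator vanishes to order 3).
Expand each term to order t^3: the coefficient of t^3 in 3·1/(1 - 4t) is 192 and in 4·√(1 + 2t) is 2.
Lower-order terms cancel with the polynomial part, so the numerator is (194)·t^3 + o(t^3), and the limit is (194)/(2) = 97.

97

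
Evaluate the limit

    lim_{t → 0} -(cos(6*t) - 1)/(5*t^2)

18/5

Direct substitution gives 0/0.
Apply L'Hôpital: lim (-6*sin(6*t))/(-10*t), still 0/0.
After 2 applications of L'Hôpital's rule the quotient is (-36*cos(6*t))/(-10); substituting t = 0 gives 18/5.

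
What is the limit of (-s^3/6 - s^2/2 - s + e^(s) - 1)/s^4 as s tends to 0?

1/24

Direct substitution gives 0/0.
Apply L'Hôpital: lim (-s^2/2 - s + e^(s) - 1)/(4*s^3), still 0/0.
Apply L'Hôpital: lim (-s + e^(s) - 1)/(12*s^2), still 0/0.
Apply L'Hôpital: lim (e^(s) - 1)/(24*s), still 0/0.
After 4 applications of L'Hôpital's rule the quotient is (e^(s))/(24); substituting s = 0 gives 1/24.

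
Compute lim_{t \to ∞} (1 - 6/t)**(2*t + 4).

Write it as [(1 - 6/t)^t]^(2) · (1 - 6/t)^(4). The bracketed term tends to e^(-6) and the second factor to 1, so the limit is e^(-12).

e^(-12)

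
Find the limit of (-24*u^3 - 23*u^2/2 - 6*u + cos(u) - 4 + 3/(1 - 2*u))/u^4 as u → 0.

Substitution gives 0/0 (the numerator vanishes to order 4).
Expand each term to order u^4: the coefficient of u^4 in cos(u) is 1/24 and in 3·1/(1 - 2u) is 48.
Lower-order terms cancel with the polynomial part, so the numerator is (1153/24)·u^4 + o(u^4), and the limit is (1153/24)/(1) = 1153/24.

1153/24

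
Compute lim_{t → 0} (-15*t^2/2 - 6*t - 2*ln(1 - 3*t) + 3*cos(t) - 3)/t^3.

Substitution gives 0/0 (the numerator vanishes to order 3).
Expand each term to order t^3: the coefficient of t^3 in 3·cos(t) is 0 and in -2·ln(1 - 3t) is 18.
Lower-order terms cancel with the polynomial part, so the numerator is (18)·t^3 + o(t^3), and the limit is (18)/(1) = 18.

18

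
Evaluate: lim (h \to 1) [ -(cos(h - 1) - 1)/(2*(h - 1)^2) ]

Direct substitution gives 0/0.
Apply L'Hôpital: lim (-sin(h - 1))/(4 - 4*h), still 0/0.
After 2 applications of L'Hôpital's rule the quotient is (-cos(h - 1))/(-4); substituting h = 1 gives 1/4.

1/4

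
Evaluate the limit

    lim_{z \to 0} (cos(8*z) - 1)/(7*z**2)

Direct substitution gives 0/0.
Apply L'Hôpital: lim (-8*sin(8*z))/(14*z), still 0/0.
After 2 applications of L'Hôpital's rule the quotient is (-64*cos(8*z))/(14); substituting z = 0 gives -32/7.

-32/7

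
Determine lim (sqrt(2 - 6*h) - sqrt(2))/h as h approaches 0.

-3*√(2)/2

A 0/0 form; rationalise with √(2 - 6h) + √2. This collapses the numerator to -6h, leaving -6/(√(2 - 6h) + √2) → -6/(2√2) = -3*√(2)/2.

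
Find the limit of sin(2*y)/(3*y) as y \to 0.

Substitution gives 0/0.
Write it as (2/3)·sin(2y)/(2y); since sin(u)/u → 1, the limit is 2/3.

2/3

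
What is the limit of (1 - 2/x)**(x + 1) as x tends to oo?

The base → 1 and the exponent → ∞: a 1^∞ form.
Take logarithms: (x + 1)·ln(1 - 2/x). Since ln(1+u) ~ u for small u, this behaves like (x)·(-2/x) → -2.
So the limit is e^(-2).

e^(-2)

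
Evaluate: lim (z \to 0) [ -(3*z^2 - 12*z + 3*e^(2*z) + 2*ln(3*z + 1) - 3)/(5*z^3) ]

-22/5

Substitution gives 0/0; apply L'Hôpital's rule 3 times.
After differentiating numerator and denominator 3 times the quotient is (24*e^(2*z) + 108/(3*z + 1)^3)/(-30); at z = 0 this is -22/5.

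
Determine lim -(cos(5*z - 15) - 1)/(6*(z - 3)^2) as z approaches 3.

Direct substitution gives 0/0.
Apply L'Hôpital: lim (-5*sin(5*z - 15))/(36 - 12*z), still 0/0.
After 2 applications of L'Hôpital's rule the quotient is (-25*cos(5*z - 15))/(-12); substituting z = 3 gives 25/12.

25/12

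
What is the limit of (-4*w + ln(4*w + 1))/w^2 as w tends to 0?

-8

Direct substitution gives 0/0.
Apply L'Hôpital: lim (-4 + 4/(4*w + 1))/(2*w), still 0/0.
After 2 applications of L'Hôpital's rule the quotient is (-16/(4*w + 1)^2)/(2); substituting w = 0 gives -8.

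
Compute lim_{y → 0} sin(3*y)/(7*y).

3/7

Substitution gives 0/0.
Write it as (3/7)·sin(3y)/(3y); since sin(u)/u → 1, the limit is 3/7.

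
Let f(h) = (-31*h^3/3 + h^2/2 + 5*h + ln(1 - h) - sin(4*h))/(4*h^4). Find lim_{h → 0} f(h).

Substitution gives 0/0 (the numerator vanishes to order 4).
Expand each term to order h^4: the coefficient of h^4 in −sin(4h) is 0 and in ln(1 - h) is -1/4.
Lower-order terms cancel with the polynomial part, so the numerator is (-1/4)·h^4 + o(h^4), and the limit is (-1/4)/(4) = -1/16.

-1/16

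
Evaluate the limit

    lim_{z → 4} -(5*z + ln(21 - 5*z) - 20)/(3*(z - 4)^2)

25/6

Direct substitution gives 0/0.
Apply L'Hôpital: lim (5 - 5/(21 - 5*z))/(24 - 6*z), still 0/0.
After 2 applications of L'Hôpital's rule the quotient is (-25/(21 - 5*z)^2)/(-6); substituting z = 4 gives 25/6.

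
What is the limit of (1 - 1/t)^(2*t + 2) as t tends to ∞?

e^(-2)

The base → 1 and the exponent → ∞: a 1^∞ form.
Take logarithms: (2t + 2)·ln(1 - 1/t). Since ln(1+u) ~ u for small u, this behaves like (2t)·(-1/t) → -2.
So the limit is e^(-2).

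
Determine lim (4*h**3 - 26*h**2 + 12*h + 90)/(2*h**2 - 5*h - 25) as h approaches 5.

Since h = 5 makes numerator and denominator zero, (h - 5) divides both.
Cancelling it gives (4*h^2 - 6*h - 18)/(2*h + 5); now plug in h = 5 to get 52/15.

52/15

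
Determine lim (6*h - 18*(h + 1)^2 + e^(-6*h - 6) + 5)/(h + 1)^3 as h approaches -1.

-36

Direct substitution gives 0/0.
Apply L'Hôpital: lim (-36*h - 6*e^(-6*h - 6) - 30)/(3*(h + 1)^2), still 0/0.
Apply L'Hôpital: lim (36*e^(-6*h - 6) - 36)/(6*h + 6), still 0/0.
After 3 applications of L'Hôpital's rule the quotient is (-216*e^(-6*h - 6))/(6); substituting h = -1 gives -36.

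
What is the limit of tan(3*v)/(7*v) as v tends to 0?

3/7

Substitution gives 0/0.
Since tan(u)/u → 1 as u → 0, tan(3v)/(3v) → 1 and the limit is 3/7.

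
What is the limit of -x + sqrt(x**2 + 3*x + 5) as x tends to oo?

3/2

An ∞ − ∞ form. Rationalising with the conjugate, the difference becomes (3x + 5) / (√(x^2 + 3*x + 5) + x).
For large x the denominator behaves like 2·x, so the quotient tends to 3/2 = 3/2.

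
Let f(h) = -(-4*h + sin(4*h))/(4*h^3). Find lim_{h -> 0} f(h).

8/3

Direct substitution gives 0/0.
Apply L'Hôpital: lim (4*cos(4*h) - 4)/(-12*h^2), still 0/0.
Apply L'Hôpital: lim (-16*sin(4*h))/(-24*h), still 0/0.
After 3 applications of L'Hôpital's rule the quotient is (-64*cos(4*h))/(-24); substituting h = 0 gives 8/3.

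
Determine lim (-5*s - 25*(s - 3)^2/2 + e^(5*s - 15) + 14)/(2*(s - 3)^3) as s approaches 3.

Direct substitution gives 0/0.
Apply L'Hôpital: lim (-25*s + 5*e^(5*s - 15) + 70)/(6*(s - 3)^2), still 0/0.
Apply L'Hôpital: lim (25*e^(5*s - 15) - 25)/(12*s - 36), still 0/0.
After 3 applications of L'Hôpital's rule the quotient is (125*e^(5*s - 15))/(12); substituting s = 3 gives 125/12.

125/12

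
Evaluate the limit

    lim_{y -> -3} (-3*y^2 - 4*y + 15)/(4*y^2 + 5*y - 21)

-14/19

Direct substitution gives 0/0, so factor. Both numerator and denominator have (y + 3) as a factor.
After cancelling, the expression reduces to (5 - 3*y)/(4*y - 7).
Substituting y = -3 gives -14/19.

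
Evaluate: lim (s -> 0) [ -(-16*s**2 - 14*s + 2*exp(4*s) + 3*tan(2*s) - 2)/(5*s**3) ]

-88/15

Substitution gives 0/0 (the numerator vanishes to order 3).
Expand each term to order s^3: the coefficient of s^3 in 3·tan(2s) is 8 and in 2·e^(4s) is 64/3.
Lower-order terms cancel with the polynomial part, so the numerator is (88/3)·s^3 + o(s^3), and the limit is (88/3)/(-5) = -88/15.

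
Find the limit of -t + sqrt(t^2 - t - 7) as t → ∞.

This has the form ∞ − ∞. Multiply and divide by the conjugate √(t^2 - t - 7) + t.
That gives (-t - 7) / (√(t^2 - t - 7) + t).
Divide numerator and denominator by t: the limit is -1/(2·1) = -1/2.

-1/2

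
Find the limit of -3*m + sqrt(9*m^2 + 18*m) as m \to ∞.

3

This has the form ∞ − ∞. Multiply and divide by the conjugate √(9*m^2 + 18*m) + 3m.
That gives (18m) / (√(9*m^2 + 18*m) + 3m).
Divide numerator and denominator by m: the limit is 18/(2·3) = 3.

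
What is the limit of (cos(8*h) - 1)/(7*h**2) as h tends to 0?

-32/7

Direct substitution gives 0/0.
Apply L'Hôpital: lim (-8*sin(8*h))/(14*h), still 0/0.
After 2 applications of L'Hôpital's rule the quotient is (-64*cos(8*h))/(14); substituting h = 0 gives -32/7.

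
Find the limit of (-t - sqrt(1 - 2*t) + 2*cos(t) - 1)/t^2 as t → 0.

-1/2

Substitution gives 0/0; apply L'Hôpital's rule 2 times.
After differentiating numerator and denominator 2 times the quotient is (-2*cos(t) + (1 - 2*t)^(-3/2))/(2); at t = 0 this is -1/2.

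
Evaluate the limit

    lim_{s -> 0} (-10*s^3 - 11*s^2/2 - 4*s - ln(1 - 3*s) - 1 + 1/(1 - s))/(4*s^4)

Substitution gives 0/0 (the numerator vanishes to order 4).
Expand each term to order s^4: the coefficient of s^4 in 1/(1 - s) is 1 and in −ln(1 - 3s) is 81/4.
Lower-order terms cancel with the polynomial part, so the numerator is (85/4)·s^4 + o(s^4), and the limit is (85/4)/(4) = 85/16.

85/16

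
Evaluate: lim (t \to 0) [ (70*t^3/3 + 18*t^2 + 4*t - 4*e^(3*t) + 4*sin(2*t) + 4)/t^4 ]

-27/2

Substitution gives 0/0; apply L'Hôpital's rule 4 times.
After differentiating numerator and denominator 4 times the quotient is (-324*e^(3*t) + 64*sin(2*t))/(24); at t = 0 this is -27/2.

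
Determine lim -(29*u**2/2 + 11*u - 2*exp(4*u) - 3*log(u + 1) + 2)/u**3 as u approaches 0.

67/3

Substitution gives 0/0; apply L'Hôpital's rule 3 times.
After differentiating numerator and denominator 3 times the quotient is (-128*e^(4*u) - 6/(u + 1)^3)/(-6); at u = 0 this is 67/3.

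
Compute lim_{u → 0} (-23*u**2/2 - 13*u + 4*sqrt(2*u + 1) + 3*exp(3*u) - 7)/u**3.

31/2

Substitution gives 0/0 (the numerator vanishes to order 3).
Expand each term to order u^3: the coefficient of u^3 in 3·e^(3u) is 27/2 and in 4·√(1 + 2u) is 2.
Lower-order terms cancel with the polynomial part, so the numerator is (31/2)·u^3 + o(u^3), and the limit is (31/2)/(1) = 31/2.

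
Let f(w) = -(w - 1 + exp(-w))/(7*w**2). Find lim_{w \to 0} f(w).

Direct substitution gives 0/0.
Apply L'Hôpital: lim (1 - e^(-w))/(-14*w), still 0/0.
After 2 applications of L'Hôpital's rule the quotient is (e^(-w))/(-14); substituting w = 0 gives -1/14.

-1/14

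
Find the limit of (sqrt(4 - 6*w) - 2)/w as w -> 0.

A 0/0 form; rationalise with √(4 - 6w) + √4. This collapses the numerator to -6w, leaving -6/(√(4 - 6w) + √4) → -6/(2√4) = -3/2.

-3/2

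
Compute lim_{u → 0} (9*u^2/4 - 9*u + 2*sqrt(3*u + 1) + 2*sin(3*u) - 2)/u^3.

-45/8

Substitution gives 0/0; apply L'Hôpital's rule 3 times.
After differentiating numerator and denominator 3 times the quotient is (-54*cos(3*u) + 81/(4*(3*u + 1)^(5/2)))/(6); at u = 0 this is -45/8.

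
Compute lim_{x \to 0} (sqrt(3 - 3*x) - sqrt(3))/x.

Substitution gives 0/0. Multiply numerator and denominator by the conjugate √(3 - 3x) + √3.
The numerator becomes (3 - 3x) − 3 = -3x, so the expression simplifies to -3/(√(3 - 3x) + √3).
Letting x → 0 gives -3/(2√3) = -√(3)/2.

-√(3)/2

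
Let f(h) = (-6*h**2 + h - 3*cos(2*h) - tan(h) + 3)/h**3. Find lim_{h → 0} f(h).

Substitution gives 0/0 (the numerator vanishes to order 3).
Expand each term to order h^3: the coefficient of h^3 in -3·cos(2h) is 0 and in −tan(h) is -1/3.
Lower-order terms cancel with the polynomial part, so the numerator is (-1/3)·h^3 + o(h^3), and the limit is (-1/3)/(1) = -1/3.

-1/3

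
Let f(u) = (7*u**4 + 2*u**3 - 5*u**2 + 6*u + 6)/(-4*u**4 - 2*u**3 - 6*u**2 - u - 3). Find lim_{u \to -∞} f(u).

-7/4

Numerator and denominator both have degree 4.
Dividing every term by u^4, all lower-order terms vanish and the limit is the ratio of leading coefficients, 7/(-4) = -7/4.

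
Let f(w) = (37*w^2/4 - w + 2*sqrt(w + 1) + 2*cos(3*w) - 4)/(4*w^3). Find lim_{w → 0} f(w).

Substitution gives 0/0 (the numerator vanishes to order 3).
Expand each term to order w^3: the coefficient of w^3 in 2·cos(3w) is 0 and in 2·√(1 + w) is 1/8.
Lower-order terms cancel with the polynomial part, so the numerator is (1/8)·w^3 + o(w^3), and the limit is (1/8)/(4) = 1/32.

1/32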